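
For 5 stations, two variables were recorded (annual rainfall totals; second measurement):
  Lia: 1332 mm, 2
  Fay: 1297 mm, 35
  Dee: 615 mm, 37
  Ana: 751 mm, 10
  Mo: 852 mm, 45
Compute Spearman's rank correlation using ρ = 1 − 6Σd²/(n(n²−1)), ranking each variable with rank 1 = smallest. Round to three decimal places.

Ranks of variable 1: 5, 4, 1, 2, 3
Ranks of variable 2: 1, 3, 4, 2, 5
d = r₁ − r₂: 4, 1, -3, 0, -2
d²: 16, 1, 9, 0, 4; Σd² = 30
ρ = 1 − 6·30/(5·24) = 1 − 180/120 = -0.500

-0.500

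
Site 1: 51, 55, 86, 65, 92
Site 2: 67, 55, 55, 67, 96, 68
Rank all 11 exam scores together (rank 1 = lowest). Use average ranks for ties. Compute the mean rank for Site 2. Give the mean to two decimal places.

Sorted (ascending): 51, 55, 55, 55, 65, 67, 67, 68, 86, 92, 96
The 3 values of 55 occupy positions 2–4 → average rank 3.
The 2 values of 67 occupy positions 6–7 → average rank (6+7)/2 = 6.5.
Site 2 values → pooled ranks: 67→6.5, 55→3, 55→3, 67→6.5, 96→11, 68→8
Mean rank = (6.5 + 3 + 3 + 6.5 + 11 + 8) / 6 = 6.33

6.33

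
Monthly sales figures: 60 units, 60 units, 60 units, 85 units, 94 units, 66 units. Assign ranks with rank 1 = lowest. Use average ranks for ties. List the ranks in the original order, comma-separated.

2, 2, 2, 5, 6, 4

Sorted (ascending): 60, 60, 60, 66, 85, 94
The 3 values of 60 occupy positions 1–3 → average rank 2.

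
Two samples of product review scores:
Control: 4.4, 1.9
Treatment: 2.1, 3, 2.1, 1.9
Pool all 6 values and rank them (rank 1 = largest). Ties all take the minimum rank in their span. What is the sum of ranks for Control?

6

Sorted (descending): 4.4, 3, 2.1, 2.1, 1.9, 1.9
The 2 values of 2.1 occupy positions 3–4 → each gets rank 3.
The 2 values of 1.9 occupy positions 5–6 → each gets rank 5.
Control values → pooled ranks: 4.4→1, 1.9→5
Rank sum = 1 + 5 = 6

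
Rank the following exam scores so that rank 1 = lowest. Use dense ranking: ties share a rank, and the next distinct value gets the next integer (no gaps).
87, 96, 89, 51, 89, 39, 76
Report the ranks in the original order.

Sorted (ascending): 39, 51, 76, 87, 89, 89, 96
The 2 values of 89 share dense rank 5.
Remaining distinct values take the next consecutive integers.

4, 6, 5, 2, 5, 1, 3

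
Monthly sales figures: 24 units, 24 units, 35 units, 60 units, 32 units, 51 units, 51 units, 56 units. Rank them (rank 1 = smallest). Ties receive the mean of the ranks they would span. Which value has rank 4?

35

Sorted (ascending): 24, 24, 32, 35, 51, 51, 56, 60
The 2 values of 24 occupy positions 1–2 → average rank (1+2)/2 = 1.5.
The 2 values of 51 occupy positions 5–6 → average rank (5+6)/2 = 5.5.
Rank 4 → value 35.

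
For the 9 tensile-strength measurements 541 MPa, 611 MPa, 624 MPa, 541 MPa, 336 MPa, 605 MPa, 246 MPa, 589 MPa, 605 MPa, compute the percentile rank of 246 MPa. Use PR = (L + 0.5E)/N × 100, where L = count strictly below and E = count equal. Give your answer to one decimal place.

N = 9.
Strictly below 246: 0. Equal to 246: 1.
PR = (0 + 0.5·1)/9 × 100 = 5.6

5.6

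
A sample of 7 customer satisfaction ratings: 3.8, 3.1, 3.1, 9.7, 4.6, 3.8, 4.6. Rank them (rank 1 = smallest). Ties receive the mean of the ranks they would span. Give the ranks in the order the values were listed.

3.5, 1.5, 1.5, 7, 5.5, 3.5, 5.5

Sorted (ascending): 3.1, 3.1, 3.8, 3.8, 4.6, 4.6, 9.7
The 2 values of 3.1 occupy positions 1–2 → average rank (1+2)/2 = 1.5.
The 2 values of 3.8 occupy positions 3–4 → average rank (3+4)/2 = 3.5.
The 2 values of 4.6 occupy positions 5–6 → average rank (5+6)/2 = 5.5.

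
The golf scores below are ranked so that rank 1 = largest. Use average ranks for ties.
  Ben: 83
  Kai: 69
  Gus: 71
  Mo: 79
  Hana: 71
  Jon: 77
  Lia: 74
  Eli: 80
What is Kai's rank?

8

Sorted (descending): 83, 80, 79, 77, 74, 71, 71, 69
The 2 values of 71 occupy positions 6–7 → average rank (6+7)/2 = 6.5.
Kai has value 69 → rank 8.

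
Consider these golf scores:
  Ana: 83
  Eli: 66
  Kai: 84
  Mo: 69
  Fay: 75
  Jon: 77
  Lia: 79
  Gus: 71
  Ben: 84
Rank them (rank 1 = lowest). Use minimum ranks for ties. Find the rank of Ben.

8

Sorted (ascending): 66, 69, 71, 75, 77, 79, 83, 84, 84
The 2 values of 84 occupy positions 8–9 → each gets rank 8.
Ben has value 84 → rank 8.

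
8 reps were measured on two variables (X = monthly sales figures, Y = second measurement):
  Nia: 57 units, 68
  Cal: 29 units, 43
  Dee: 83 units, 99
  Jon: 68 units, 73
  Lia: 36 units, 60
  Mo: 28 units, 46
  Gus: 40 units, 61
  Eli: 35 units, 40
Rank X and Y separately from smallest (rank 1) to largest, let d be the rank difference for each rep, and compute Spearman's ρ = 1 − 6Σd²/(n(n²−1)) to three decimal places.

Ranks of variable 1: 6, 2, 8, 7, 4, 1, 5, 3
Ranks of variable 2: 6, 2, 8, 7, 4, 3, 5, 1
d = r₁ − r₂: 0, 0, 0, 0, 0, -2, 0, 2
d²: 0, 0, 0, 0, 0, 4, 0, 4; Σd² = 8
ρ = 1 − 6·8/(8·63) = 1 − 48/504 = 0.905

0.905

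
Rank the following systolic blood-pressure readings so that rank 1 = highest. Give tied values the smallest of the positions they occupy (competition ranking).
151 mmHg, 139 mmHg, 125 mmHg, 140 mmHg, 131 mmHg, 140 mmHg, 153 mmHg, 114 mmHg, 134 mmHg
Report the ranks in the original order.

Sorted (descending): 153, 151, 140, 140, 139, 134, 131, 125, 114
The 2 values of 140 occupy positions 3–4 → each gets rank 3.

2, 5, 8, 3, 7, 3, 1, 9, 6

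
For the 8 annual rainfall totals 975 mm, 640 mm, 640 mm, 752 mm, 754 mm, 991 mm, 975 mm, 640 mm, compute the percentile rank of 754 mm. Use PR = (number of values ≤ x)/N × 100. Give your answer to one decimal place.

N = 8.
Strictly below 754: 4. Equal to 754: 1.
PR = 5/8 × 100 = 62.5

62.5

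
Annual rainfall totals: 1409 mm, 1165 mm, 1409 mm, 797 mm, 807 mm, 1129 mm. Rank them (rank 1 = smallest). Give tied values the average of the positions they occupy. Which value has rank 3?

Sorted (ascending): 797, 807, 1129, 1165, 1409, 1409
The 2 values of 1409 occupy positions 5–6 → average rank (5+6)/2 = 5.5.
Rank 3 → value 1129.

1129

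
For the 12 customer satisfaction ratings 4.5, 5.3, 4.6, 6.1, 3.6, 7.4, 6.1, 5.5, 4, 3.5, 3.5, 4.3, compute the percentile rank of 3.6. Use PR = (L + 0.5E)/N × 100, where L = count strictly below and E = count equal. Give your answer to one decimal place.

N = 12.
Strictly below 3.6: 2. Equal to 3.6: 1.
PR = (2 + 0.5·1)/12 × 100 = 20.8

20.8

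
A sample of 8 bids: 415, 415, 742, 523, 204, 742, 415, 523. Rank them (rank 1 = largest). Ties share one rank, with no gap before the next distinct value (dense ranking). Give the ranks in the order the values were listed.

Sorted (descending): 742, 742, 523, 523, 415, 415, 415, 204
The 2 values of 742 share dense rank 1.
The 2 values of 523 share dense rank 2.
The 3 values of 415 share dense rank 3.
Remaining distinct values take the next consecutive integers.

3, 3, 1, 2, 4, 1, 3, 2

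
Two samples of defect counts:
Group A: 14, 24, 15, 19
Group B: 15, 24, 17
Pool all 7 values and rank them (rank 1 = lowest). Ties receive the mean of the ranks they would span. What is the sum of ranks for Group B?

Sorted (ascending): 14, 15, 15, 17, 19, 24, 24
The 2 values of 15 occupy positions 2–3 → average rank (2+3)/2 = 2.5.
The 2 values of 24 occupy positions 6–7 → average rank (6+7)/2 = 6.5.
Group B values → pooled ranks: 15→2.5, 24→6.5, 17→4
Rank sum = 2.5 + 6.5 + 4 = 13

13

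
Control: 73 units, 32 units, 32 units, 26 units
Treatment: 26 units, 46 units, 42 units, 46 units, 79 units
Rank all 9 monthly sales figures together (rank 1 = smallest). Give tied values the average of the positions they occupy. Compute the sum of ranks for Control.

Sorted (ascending): 26, 26, 32, 32, 42, 46, 46, 73, 79
The 2 values of 26 occupy positions 1–2 → average rank (1+2)/2 = 1.5.
The 2 values of 32 occupy positions 3–4 → average rank (3+4)/2 = 3.5.
The 2 values of 46 occupy positions 6–7 → average rank (6+7)/2 = 6.5.
Control values → pooled ranks: 73→8, 32→3.5, 32→3.5, 26→1.5
Rank sum = 8 + 3.5 + 3.5 + 1.5 = 16.5

16.5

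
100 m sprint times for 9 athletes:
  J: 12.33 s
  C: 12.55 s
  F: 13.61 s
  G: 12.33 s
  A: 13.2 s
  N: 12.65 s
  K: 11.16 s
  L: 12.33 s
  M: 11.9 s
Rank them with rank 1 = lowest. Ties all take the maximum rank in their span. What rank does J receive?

Sorted (ascending): 11.16, 11.9, 12.33, 12.33, 12.33, 12.55, 12.65, 13.2, 13.61
The 3 values of 12.33 occupy positions 3–5 → each gets rank 5.
J has value 12.33 s → rank 5.

5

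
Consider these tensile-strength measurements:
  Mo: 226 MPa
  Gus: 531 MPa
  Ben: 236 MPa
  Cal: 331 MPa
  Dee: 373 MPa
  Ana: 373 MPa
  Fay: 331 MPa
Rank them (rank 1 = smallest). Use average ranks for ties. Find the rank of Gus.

Sorted (ascending): 226, 236, 331, 331, 373, 373, 531
The 2 values of 331 occupy positions 3–4 → average rank (3+4)/2 = 3.5.
The 2 values of 373 occupy positions 5–6 → average rank (5+6)/2 = 5.5.
Gus has value 531 MPa → rank 7.

7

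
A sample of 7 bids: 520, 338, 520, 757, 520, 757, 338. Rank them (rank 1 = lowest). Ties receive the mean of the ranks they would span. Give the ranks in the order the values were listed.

Sorted (ascending): 338, 338, 520, 520, 520, 757, 757
The 2 values of 338 occupy positions 1–2 → average rank (1+2)/2 = 1.5.
The 3 values of 520 occupy positions 3–5 → average rank 4.
The 2 values of 757 occupy positions 6–7 → average rank (6+7)/2 = 6.5.

4, 1.5, 4, 6.5, 4, 6.5, 1.5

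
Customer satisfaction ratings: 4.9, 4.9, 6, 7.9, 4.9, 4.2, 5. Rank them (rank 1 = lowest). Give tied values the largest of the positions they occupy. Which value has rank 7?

7.9

Sorted (ascending): 4.2, 4.9, 4.9, 4.9, 5, 6, 7.9
The 3 values of 4.9 occupy positions 2–4 → each gets rank 4.
Rank 7 → value 7.9.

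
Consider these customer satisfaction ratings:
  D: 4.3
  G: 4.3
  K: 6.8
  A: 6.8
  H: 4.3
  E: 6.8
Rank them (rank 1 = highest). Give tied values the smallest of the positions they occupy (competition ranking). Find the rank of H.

4

Sorted (descending): 6.8, 6.8, 6.8, 4.3, 4.3, 4.3
The 3 values of 6.8 occupy positions 1–3 → each gets rank 1.
The 3 values of 4.3 occupy positions 4–6 → each gets rank 4.
H has value 4.3 → rank 4.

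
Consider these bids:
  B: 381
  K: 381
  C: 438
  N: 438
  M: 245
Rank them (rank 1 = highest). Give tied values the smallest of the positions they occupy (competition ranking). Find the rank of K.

3

Sorted (descending): 438, 438, 381, 381, 245
The 2 values of 438 occupy positions 1–2 → each gets rank 1.
The 2 values of 381 occupy positions 3–4 → each gets rank 3.
K has value 381 → rank 3.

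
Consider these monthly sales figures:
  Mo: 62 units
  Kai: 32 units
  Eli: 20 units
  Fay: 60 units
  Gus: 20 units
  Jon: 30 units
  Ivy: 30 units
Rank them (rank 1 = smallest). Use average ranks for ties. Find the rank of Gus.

Sorted (ascending): 20, 20, 30, 30, 32, 60, 62
The 2 values of 20 occupy positions 1–2 → average rank (1+2)/2 = 1.5.
The 2 values of 30 occupy positions 3–4 → average rank (3+4)/2 = 3.5.
Gus has value 20 units → rank 1.5.

1.5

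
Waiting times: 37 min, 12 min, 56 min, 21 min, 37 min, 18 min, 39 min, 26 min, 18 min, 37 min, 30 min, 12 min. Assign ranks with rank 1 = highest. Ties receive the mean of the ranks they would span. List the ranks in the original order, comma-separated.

Sorted (descending): 56, 39, 37, 37, 37, 30, 26, 21, 18, 18, 12, 12
The 3 values of 37 occupy positions 3–5 → average rank 4.
The 2 values of 18 occupy positions 9–10 → average rank (9+10)/2 = 9.5.
The 2 values of 12 occupy positions 11–12 → average rank (11+12)/2 = 11.5.

4, 11.5, 1, 8, 4, 9.5, 2, 7, 9.5, 4, 6, 11.5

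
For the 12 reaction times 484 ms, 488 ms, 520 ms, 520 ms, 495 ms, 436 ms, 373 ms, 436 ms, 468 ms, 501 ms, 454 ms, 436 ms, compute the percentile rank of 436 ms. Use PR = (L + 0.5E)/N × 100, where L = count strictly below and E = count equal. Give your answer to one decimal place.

N = 12.
Strictly below 436: 1. Equal to 436: 3.
PR = (1 + 0.5·3)/12 × 100 = 20.8

20.8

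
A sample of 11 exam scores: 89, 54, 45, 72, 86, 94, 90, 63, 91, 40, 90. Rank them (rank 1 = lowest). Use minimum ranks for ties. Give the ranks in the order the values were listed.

Sorted (ascending): 40, 45, 54, 63, 72, 86, 89, 90, 90, 91, 94
The 2 values of 90 occupy positions 8–9 → each gets rank 8.

7, 3, 2, 5, 6, 11, 8, 4, 10, 1, 8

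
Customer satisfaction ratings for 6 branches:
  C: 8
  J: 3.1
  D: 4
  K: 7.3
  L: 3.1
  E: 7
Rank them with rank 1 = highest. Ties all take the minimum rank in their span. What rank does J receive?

Sorted (descending): 8, 7.3, 7, 4, 3.1, 3.1
The 2 values of 3.1 occupy positions 5–6 → each gets rank 5.
J has value 3.1 → rank 5.

5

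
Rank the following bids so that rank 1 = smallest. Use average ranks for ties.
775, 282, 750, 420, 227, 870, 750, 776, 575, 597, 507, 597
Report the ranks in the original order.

Sorted (ascending): 227, 282, 420, 507, 575, 597, 597, 750, 750, 775, 776, 870
The 2 values of 597 occupy positions 6–7 → average rank (6+7)/2 = 6.5.
The 2 values of 750 occupy positions 8–9 → average rank (8+9)/2 = 8.5.

10, 2, 8.5, 3, 1, 12, 8.5, 11, 5, 6.5, 4, 6.5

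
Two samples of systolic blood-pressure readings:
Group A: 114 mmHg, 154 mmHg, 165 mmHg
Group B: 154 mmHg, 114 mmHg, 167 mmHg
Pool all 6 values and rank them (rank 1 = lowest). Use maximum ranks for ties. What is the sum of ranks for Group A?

11

Sorted (ascending): 114, 114, 154, 154, 165, 167
The 2 values of 114 occupy positions 1–2 → each gets rank 2.
The 2 values of 154 occupy positions 3–4 → each gets rank 4.
Group A values → pooled ranks: 114→2, 154→4, 165→5
Rank sum = 2 + 4 + 5 = 11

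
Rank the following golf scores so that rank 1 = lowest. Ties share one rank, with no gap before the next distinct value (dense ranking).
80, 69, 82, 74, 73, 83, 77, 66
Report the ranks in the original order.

Sorted (ascending): 66, 69, 73, 74, 77, 80, 82, 83
No ties — each value takes its position as its rank.

6, 2, 7, 4, 3, 8, 5, 1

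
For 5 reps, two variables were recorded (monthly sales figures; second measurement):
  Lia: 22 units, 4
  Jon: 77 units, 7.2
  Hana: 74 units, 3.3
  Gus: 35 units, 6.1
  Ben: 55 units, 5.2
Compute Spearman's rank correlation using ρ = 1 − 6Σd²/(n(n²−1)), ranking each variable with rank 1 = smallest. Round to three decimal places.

0.300

Ranks of variable 1: 1, 5, 4, 2, 3
Ranks of variable 2: 2, 5, 1, 4, 3
d = r₁ − r₂: -1, 0, 3, -2, 0
d²: 1, 0, 9, 4, 0; Σd² = 14
ρ = 1 − 6·14/(5·24) = 1 − 84/120 = 0.300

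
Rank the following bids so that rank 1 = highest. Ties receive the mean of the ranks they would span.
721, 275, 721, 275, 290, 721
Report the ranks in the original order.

Sorted (descending): 721, 721, 721, 290, 275, 275
The 3 values of 721 occupy positions 1–3 → average rank 2.
The 2 values of 275 occupy positions 5–6 → average rank (5+6)/2 = 5.5.

2, 5.5, 2, 5.5, 4, 2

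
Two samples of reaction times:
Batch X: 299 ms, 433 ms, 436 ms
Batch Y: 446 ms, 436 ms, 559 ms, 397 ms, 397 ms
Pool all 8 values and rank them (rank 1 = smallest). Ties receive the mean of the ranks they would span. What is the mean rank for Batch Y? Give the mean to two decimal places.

5.10

Sorted (ascending): 299, 397, 397, 433, 436, 436, 446, 559
The 2 values of 397 occupy positions 2–3 → average rank (2+3)/2 = 2.5.
The 2 values of 436 occupy positions 5–6 → average rank (5+6)/2 = 5.5.
Batch Y values → pooled ranks: 446→7, 436→5.5, 559→8, 397→2.5, 397→2.5
Mean rank = (7 + 5.5 + 8 + 2.5 + 2.5) / 5 = 5.10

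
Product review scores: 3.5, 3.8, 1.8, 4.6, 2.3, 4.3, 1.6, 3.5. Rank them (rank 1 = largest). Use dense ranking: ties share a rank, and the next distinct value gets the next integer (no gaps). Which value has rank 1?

4.6

Sorted (descending): 4.6, 4.3, 3.8, 3.5, 3.5, 2.3, 1.8, 1.6
The 2 values of 3.5 share dense rank 4.
Remaining distinct values take the next consecutive integers.
Rank 1 → value 4.6.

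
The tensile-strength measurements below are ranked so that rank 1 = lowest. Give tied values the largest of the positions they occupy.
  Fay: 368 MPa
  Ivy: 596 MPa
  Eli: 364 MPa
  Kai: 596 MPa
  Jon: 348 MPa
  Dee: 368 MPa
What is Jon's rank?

Sorted (ascending): 348, 364, 368, 368, 596, 596
The 2 values of 368 occupy positions 3–4 → each gets rank 4.
The 2 values of 596 occupy positions 5–6 → each gets rank 6.
Jon has value 348 MPa → rank 1.

1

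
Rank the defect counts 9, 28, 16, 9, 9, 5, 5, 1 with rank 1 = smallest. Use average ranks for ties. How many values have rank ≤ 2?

Sorted (ascending): 1, 5, 5, 9, 9, 9, 16, 28
The 2 values of 5 occupy positions 2–3 → average rank (2+3)/2 = 2.5.
The 3 values of 9 occupy positions 4–6 → average rank 5.
Ranks ≤ 2: {1} → 1 value.

1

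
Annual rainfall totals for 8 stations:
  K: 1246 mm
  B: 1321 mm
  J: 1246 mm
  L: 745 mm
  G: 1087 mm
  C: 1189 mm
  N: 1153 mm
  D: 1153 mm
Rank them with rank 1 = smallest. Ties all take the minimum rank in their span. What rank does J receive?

Sorted (ascending): 745, 1087, 1153, 1153, 1189, 1246, 1246, 1321
The 2 values of 1153 occupy positions 3–4 → each gets rank 3.
The 2 values of 1246 occupy positions 6–7 → each gets rank 6.
J has value 1246 mm → rank 6.

6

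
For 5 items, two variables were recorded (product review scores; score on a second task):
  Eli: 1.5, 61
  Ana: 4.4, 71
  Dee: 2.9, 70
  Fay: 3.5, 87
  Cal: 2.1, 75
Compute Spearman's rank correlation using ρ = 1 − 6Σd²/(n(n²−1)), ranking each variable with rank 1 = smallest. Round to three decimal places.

0.500

Ranks of variable 1: 1, 5, 3, 4, 2
Ranks of variable 2: 1, 3, 2, 5, 4
d = r₁ − r₂: 0, 2, 1, -1, -2
d²: 0, 4, 1, 1, 4; Σd² = 10
ρ = 1 − 6·10/(5·24) = 1 − 60/120 = 0.500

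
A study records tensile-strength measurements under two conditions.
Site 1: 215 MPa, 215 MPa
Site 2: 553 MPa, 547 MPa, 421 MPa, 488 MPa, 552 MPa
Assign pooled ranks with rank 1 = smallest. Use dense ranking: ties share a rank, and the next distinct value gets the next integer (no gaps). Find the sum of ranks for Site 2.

Sorted (ascending): 215, 215, 421, 488, 547, 552, 553
The 2 values of 215 share dense rank 1.
Remaining distinct values take the next consecutive integers.
Site 2 values → pooled ranks: 553→6, 547→4, 421→2, 488→3, 552→5
Rank sum = 6 + 4 + 2 + 3 + 5 = 20

20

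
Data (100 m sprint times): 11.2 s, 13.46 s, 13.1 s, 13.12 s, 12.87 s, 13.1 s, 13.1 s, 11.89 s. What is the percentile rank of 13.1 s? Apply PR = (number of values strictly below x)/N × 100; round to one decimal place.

37.5

N = 8.
Strictly below 13.1: 3. Equal to 13.1: 3.
PR = 3/8 × 100 = 37.5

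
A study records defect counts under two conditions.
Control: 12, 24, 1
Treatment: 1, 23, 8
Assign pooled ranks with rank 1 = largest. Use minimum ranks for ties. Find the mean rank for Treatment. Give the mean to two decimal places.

Sorted (descending): 24, 23, 12, 8, 1, 1
The 2 values of 1 occupy positions 5–6 → each gets rank 5.
Treatment values → pooled ranks: 1→5, 23→2, 8→4
Mean rank = (5 + 2 + 4) / 3 = 3.67

3.67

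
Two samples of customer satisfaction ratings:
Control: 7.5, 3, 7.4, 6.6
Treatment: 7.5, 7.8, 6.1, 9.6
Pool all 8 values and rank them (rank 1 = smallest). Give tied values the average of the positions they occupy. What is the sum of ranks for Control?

13.5

Sorted (ascending): 3, 6.1, 6.6, 7.4, 7.5, 7.5, 7.8, 9.6
The 2 values of 7.5 occupy positions 5–6 → average rank (5+6)/2 = 5.5.
Control values → pooled ranks: 7.5→5.5, 3→1, 7.4→4, 6.6→3
Rank sum = 5.5 + 1 + 4 + 3 = 13.5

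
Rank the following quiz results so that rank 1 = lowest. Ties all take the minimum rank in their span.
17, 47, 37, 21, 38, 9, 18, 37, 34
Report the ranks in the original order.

Sorted (ascending): 9, 17, 18, 21, 34, 37, 37, 38, 47
The 2 values of 37 occupy positions 6–7 → each gets rank 6.

2, 9, 6, 4, 8, 1, 3, 6, 5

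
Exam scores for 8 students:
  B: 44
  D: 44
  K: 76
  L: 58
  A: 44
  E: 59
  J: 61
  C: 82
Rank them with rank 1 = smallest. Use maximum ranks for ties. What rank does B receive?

3

Sorted (ascending): 44, 44, 44, 58, 59, 61, 76, 82
The 3 values of 44 occupy positions 1–3 → each gets rank 3.
B has value 44 → rank 3.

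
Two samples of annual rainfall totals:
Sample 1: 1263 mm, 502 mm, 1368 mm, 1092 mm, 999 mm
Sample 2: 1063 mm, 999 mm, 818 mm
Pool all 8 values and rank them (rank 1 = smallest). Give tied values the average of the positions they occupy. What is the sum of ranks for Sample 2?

10.5

Sorted (ascending): 502, 818, 999, 999, 1063, 1092, 1263, 1368
The 2 values of 999 occupy positions 3–4 → average rank (3+4)/2 = 3.5.
Sample 2 values → pooled ranks: 1063→5, 999→3.5, 818→2
Rank sum = 5 + 3.5 + 2 = 10.5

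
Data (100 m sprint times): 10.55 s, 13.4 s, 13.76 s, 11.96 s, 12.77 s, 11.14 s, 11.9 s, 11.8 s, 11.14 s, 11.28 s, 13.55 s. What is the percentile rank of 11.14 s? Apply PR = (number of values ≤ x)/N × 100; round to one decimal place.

N = 11.
Strictly below 11.14: 1. Equal to 11.14: 2.
PR = 3/11 × 100 = 27.3

27.3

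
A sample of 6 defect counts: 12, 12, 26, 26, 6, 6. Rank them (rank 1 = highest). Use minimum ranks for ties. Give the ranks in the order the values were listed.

3, 3, 1, 1, 5, 5

Sorted (descending): 26, 26, 12, 12, 6, 6
The 2 values of 26 occupy positions 1–2 → each gets rank 1.
The 2 values of 12 occupy positions 3–4 → each gets rank 3.
The 2 values of 6 occupy positions 5–6 → each gets rank 5.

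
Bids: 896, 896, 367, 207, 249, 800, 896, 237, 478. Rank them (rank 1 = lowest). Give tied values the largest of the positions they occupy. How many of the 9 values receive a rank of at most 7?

Sorted (ascending): 207, 237, 249, 367, 478, 800, 896, 896, 896
The 3 values of 896 occupy positions 7–9 → each gets rank 9.
Ranks ≤ 7: {1, 2, 3, 4, 5, 6} → 6 values.

6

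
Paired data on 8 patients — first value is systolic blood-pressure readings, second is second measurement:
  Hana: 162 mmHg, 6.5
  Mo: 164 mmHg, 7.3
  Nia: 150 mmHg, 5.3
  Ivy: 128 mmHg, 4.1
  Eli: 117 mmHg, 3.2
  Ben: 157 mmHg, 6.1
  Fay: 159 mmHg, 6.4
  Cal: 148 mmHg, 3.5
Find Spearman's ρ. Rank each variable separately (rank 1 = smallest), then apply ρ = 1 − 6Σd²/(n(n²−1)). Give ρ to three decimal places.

0.976

Ranks of variable 1: 7, 8, 4, 2, 1, 5, 6, 3
Ranks of variable 2: 7, 8, 4, 3, 1, 5, 6, 2
d = r₁ − r₂: 0, 0, 0, -1, 0, 0, 0, 1
d²: 0, 0, 0, 1, 0, 0, 0, 1; Σd² = 2
ρ = 1 − 6·2/(8·63) = 1 − 12/504 = 0.976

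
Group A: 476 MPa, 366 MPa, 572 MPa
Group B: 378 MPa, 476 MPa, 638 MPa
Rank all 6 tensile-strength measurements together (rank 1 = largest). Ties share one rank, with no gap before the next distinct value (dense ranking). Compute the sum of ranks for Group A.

10

Sorted (descending): 638, 572, 476, 476, 378, 366
The 2 values of 476 share dense rank 3.
Remaining distinct values take the next consecutive integers.
Group A values → pooled ranks: 476→3, 366→5, 572→2
Rank sum = 3 + 5 + 2 = 10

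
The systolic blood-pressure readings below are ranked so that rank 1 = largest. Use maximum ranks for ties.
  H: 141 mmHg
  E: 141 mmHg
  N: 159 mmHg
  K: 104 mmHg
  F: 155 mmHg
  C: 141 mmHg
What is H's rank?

5

Sorted (descending): 159, 155, 141, 141, 141, 104
The 3 values of 141 occupy positions 3–5 → each gets rank 5.
H has value 141 mmHg → rank 5.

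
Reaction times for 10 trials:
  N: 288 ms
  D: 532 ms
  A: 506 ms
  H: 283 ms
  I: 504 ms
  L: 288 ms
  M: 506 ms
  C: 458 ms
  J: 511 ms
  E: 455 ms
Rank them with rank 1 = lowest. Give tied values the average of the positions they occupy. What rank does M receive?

7.5

Sorted (ascending): 283, 288, 288, 455, 458, 504, 506, 506, 511, 532
The 2 values of 288 occupy positions 2–3 → average rank (2+3)/2 = 2.5.
The 2 values of 506 occupy positions 7–8 → average rank (7+8)/2 = 7.5.
M has value 506 ms → rank 7.5.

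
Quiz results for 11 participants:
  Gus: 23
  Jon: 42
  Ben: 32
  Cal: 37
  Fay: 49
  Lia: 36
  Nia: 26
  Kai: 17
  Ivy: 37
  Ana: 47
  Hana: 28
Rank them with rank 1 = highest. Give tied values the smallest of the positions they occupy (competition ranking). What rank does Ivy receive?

Sorted (descending): 49, 47, 42, 37, 37, 36, 32, 28, 26, 23, 17
The 2 values of 37 occupy positions 4–5 → each gets rank 4.
Ivy has value 37 → rank 4.

4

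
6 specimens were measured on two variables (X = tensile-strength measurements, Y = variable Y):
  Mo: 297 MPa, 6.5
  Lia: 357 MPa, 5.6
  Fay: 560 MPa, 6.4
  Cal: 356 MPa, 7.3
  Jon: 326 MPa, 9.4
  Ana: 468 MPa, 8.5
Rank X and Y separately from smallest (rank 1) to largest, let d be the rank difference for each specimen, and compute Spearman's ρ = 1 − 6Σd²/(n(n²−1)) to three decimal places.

-0.314

Ranks of variable 1: 1, 4, 6, 3, 2, 5
Ranks of variable 2: 3, 1, 2, 4, 6, 5
d = r₁ − r₂: -2, 3, 4, -1, -4, 0
d²: 4, 9, 16, 1, 16, 0; Σd² = 46
ρ = 1 − 6·46/(6·35) = 1 − 276/210 = -0.314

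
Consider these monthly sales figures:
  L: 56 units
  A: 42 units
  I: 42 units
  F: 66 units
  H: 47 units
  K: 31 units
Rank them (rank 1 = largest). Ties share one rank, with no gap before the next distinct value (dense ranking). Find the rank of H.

Sorted (descending): 66, 56, 47, 42, 42, 31
The 2 values of 42 share dense rank 4.
Remaining distinct values take the next consecutive integers.
H has value 47 units → rank 3.

3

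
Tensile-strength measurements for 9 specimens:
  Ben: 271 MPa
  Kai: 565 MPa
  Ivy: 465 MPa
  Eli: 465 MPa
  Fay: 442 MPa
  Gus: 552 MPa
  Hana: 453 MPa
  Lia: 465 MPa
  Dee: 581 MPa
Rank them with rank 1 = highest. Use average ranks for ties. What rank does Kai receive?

2

Sorted (descending): 581, 565, 552, 465, 465, 465, 453, 442, 271
The 3 values of 465 occupy positions 4–6 → average rank 5.
Kai has value 565 MPa → rank 2.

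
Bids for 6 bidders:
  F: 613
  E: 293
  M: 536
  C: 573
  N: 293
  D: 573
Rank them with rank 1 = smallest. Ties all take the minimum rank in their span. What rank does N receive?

1

Sorted (ascending): 293, 293, 536, 573, 573, 613
The 2 values of 293 occupy positions 1–2 → each gets rank 1.
The 2 values of 573 occupy positions 4–5 → each gets rank 4.
N has value 293 → rank 1.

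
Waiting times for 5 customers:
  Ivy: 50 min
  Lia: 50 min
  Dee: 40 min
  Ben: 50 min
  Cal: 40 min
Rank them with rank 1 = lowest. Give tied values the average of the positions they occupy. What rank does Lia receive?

4

Sorted (ascending): 40, 40, 50, 50, 50
The 2 values of 40 occupy positions 1–2 → average rank (1+2)/2 = 1.5.
The 3 values of 50 occupy positions 3–5 → average rank 4.
Lia has value 50 min → rank 4.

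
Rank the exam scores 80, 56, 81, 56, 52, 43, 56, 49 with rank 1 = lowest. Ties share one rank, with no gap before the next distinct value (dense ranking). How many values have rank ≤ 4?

Sorted (ascending): 43, 49, 52, 56, 56, 56, 80, 81
The 3 values of 56 share dense rank 4.
Remaining distinct values take the next consecutive integers.
Ranks ≤ 4: {1, 2, 3, 4, 4, 4} → 6 values.

6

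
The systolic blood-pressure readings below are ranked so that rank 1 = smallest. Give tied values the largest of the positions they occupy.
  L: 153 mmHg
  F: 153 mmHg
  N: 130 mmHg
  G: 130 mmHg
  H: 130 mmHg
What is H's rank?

3

Sorted (ascending): 130, 130, 130, 153, 153
The 3 values of 130 occupy positions 1–3 → each gets rank 3.
The 2 values of 153 occupy positions 4–5 → each gets rank 5.
H has value 130 mmHg → rank 3.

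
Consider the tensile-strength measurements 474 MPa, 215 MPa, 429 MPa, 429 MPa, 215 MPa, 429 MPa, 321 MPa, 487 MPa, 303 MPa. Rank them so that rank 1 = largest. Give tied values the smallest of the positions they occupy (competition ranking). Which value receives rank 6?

321

Sorted (descending): 487, 474, 429, 429, 429, 321, 303, 215, 215
The 3 values of 429 occupy positions 3–5 → each gets rank 3.
The 2 values of 215 occupy positions 8–9 → each gets rank 8.
Rank 6 → value 321.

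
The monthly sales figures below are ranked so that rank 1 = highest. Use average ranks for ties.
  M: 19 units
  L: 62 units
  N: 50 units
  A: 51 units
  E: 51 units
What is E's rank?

Sorted (descending): 62, 51, 51, 50, 19
The 2 values of 51 occupy positions 2–3 → average rank (2+3)/2 = 2.5.
E has value 51 units → rank 2.5.

2.5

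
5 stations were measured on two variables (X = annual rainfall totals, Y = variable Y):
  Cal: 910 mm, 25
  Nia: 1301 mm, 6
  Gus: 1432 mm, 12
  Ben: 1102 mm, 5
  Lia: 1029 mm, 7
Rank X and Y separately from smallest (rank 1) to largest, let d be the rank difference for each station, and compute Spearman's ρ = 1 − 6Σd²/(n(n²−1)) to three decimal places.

Ranks of variable 1: 1, 4, 5, 3, 2
Ranks of variable 2: 5, 2, 4, 1, 3
d = r₁ − r₂: -4, 2, 1, 2, -1
d²: 16, 4, 1, 4, 1; Σd² = 26
ρ = 1 − 6·26/(5·24) = 1 − 156/120 = -0.300

-0.300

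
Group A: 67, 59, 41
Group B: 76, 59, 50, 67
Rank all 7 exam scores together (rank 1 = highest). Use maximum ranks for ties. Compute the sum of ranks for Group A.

Sorted (descending): 76, 67, 67, 59, 59, 50, 41
The 2 values of 67 occupy positions 2–3 → each gets rank 3.
The 2 values of 59 occupy positions 4–5 → each gets rank 5.
Group A values → pooled ranks: 67→3, 59→5, 41→7
Rank sum = 3 + 5 + 7 = 15

15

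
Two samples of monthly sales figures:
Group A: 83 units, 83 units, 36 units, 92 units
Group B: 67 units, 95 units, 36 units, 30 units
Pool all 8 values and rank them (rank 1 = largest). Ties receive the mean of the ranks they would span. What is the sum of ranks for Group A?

Sorted (descending): 95, 92, 83, 83, 67, 36, 36, 30
The 2 values of 83 occupy positions 3–4 → average rank (3+4)/2 = 3.5.
The 2 values of 36 occupy positions 6–7 → average rank (6+7)/2 = 6.5.
Group A values → pooled ranks: 83→3.5, 83→3.5, 36→6.5, 92→2
Rank sum = 3.5 + 3.5 + 6.5 + 2 = 15.5

15.5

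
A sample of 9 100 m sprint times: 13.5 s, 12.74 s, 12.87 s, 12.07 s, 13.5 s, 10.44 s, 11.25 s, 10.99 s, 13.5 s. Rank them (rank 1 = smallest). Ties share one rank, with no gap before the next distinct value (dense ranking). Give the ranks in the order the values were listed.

7, 5, 6, 4, 7, 1, 3, 2, 7

Sorted (ascending): 10.44, 10.99, 11.25, 12.07, 12.74, 12.87, 13.5, 13.5, 13.5
The 3 values of 13.5 share dense rank 7.
Remaining distinct values take the next consecutive integers.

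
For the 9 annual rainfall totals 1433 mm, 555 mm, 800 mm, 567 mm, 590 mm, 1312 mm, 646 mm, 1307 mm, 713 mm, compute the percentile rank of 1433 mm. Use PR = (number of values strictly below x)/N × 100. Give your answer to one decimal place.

88.9

N = 9.
Strictly below 1433: 8. Equal to 1433: 1.
PR = 8/9 × 100 = 88.9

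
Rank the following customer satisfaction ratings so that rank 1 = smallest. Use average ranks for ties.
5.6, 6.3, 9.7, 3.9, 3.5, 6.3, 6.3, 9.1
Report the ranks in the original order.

3, 5, 8, 2, 1, 5, 5, 7

Sorted (ascending): 3.5, 3.9, 5.6, 6.3, 6.3, 6.3, 9.1, 9.7
The 3 values of 6.3 occupy positions 4–6 → average rank 5.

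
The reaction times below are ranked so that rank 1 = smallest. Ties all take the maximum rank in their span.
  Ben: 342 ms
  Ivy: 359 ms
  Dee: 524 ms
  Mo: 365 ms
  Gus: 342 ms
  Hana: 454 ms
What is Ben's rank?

Sorted (ascending): 342, 342, 359, 365, 454, 524
The 2 values of 342 occupy positions 1–2 → each gets rank 2.
Ben has value 342 ms → rank 2.

2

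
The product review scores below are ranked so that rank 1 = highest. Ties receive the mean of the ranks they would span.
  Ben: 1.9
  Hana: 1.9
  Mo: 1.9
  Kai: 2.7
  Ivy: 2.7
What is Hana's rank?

Sorted (descending): 2.7, 2.7, 1.9, 1.9, 1.9
The 2 values of 2.7 occupy positions 1–2 → average rank (1+2)/2 = 1.5.
The 3 values of 1.9 occupy positions 3–5 → average rank 4.
Hana has value 1.9 → rank 4.

4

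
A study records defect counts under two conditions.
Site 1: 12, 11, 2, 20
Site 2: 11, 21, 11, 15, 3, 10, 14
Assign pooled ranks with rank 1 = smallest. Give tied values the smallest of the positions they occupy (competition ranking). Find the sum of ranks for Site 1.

22

Sorted (ascending): 2, 3, 10, 11, 11, 11, 12, 14, 15, 20, 21
The 3 values of 11 occupy positions 4–6 → each gets rank 4.
Site 1 values → pooled ranks: 12→7, 11→4, 2→1, 20→10
Rank sum = 7 + 4 + 1 + 10 = 22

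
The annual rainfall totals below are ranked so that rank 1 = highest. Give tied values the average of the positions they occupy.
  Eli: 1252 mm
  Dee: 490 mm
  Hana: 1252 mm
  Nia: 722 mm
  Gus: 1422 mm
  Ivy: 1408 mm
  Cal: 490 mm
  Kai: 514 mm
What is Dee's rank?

Sorted (descending): 1422, 1408, 1252, 1252, 722, 514, 490, 490
The 2 values of 1252 occupy positions 3–4 → average rank (3+4)/2 = 3.5.
The 2 values of 490 occupy positions 7–8 → average rank (7+8)/2 = 7.5.
Dee has value 490 mm → rank 7.5.

7.5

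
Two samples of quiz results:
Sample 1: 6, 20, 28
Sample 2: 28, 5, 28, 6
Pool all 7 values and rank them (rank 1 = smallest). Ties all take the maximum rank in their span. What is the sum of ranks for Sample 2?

Sorted (ascending): 5, 6, 6, 20, 28, 28, 28
The 2 values of 6 occupy positions 2–3 → each gets rank 3.
The 3 values of 28 occupy positions 5–7 → each gets rank 7.
Sample 2 values → pooled ranks: 28→7, 5→1, 28→7, 6→3
Rank sum = 7 + 1 + 7 + 3 = 18

18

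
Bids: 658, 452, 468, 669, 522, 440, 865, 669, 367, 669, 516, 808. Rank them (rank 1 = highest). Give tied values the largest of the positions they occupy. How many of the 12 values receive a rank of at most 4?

2

Sorted (descending): 865, 808, 669, 669, 669, 658, 522, 516, 468, 452, 440, 367
The 3 values of 669 occupy positions 3–5 → each gets rank 5.
Ranks ≤ 4: {1, 2} → 2 values.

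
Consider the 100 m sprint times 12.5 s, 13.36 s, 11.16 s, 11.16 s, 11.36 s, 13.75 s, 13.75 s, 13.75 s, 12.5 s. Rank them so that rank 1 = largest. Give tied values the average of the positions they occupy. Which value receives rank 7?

Sorted (descending): 13.75, 13.75, 13.75, 13.36, 12.5, 12.5, 11.36, 11.16, 11.16
The 3 values of 13.75 occupy positions 1–3 → average rank 2.
The 2 values of 12.5 occupy positions 5–6 → average rank (5+6)/2 = 5.5.
The 2 values of 11.16 occupy positions 8–9 → average rank (8+9)/2 = 8.5.
Rank 7 → value 11.36.

11.36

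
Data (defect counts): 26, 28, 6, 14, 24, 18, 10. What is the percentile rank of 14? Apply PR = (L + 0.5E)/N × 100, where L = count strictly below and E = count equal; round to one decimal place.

N = 7.
Strictly below 14: 2. Equal to 14: 1.
PR = (2 + 0.5·1)/7 × 100 = 35.7

35.7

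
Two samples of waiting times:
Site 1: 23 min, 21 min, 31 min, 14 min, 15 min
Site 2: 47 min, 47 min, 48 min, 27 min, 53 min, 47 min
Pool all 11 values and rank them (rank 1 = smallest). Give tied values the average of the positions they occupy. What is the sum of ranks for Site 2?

50

Sorted (ascending): 14, 15, 21, 23, 27, 31, 47, 47, 47, 48, 53
The 3 values of 47 occupy positions 7–9 → average rank 8.
Site 2 values → pooled ranks: 47→8, 47→8, 48→10, 27→5, 53→11, 47→8
Rank sum = 8 + 8 + 10 + 5 + 11 + 8 = 50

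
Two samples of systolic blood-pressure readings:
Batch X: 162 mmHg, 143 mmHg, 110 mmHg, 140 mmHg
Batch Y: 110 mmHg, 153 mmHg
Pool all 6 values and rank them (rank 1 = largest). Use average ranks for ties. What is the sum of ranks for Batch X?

Sorted (descending): 162, 153, 143, 140, 110, 110
The 2 values of 110 occupy positions 5–6 → average rank (5+6)/2 = 5.5.
Batch X values → pooled ranks: 162→1, 143→3, 110→5.5, 140→4
Rank sum = 1 + 3 + 5.5 + 4 = 13.5

13.5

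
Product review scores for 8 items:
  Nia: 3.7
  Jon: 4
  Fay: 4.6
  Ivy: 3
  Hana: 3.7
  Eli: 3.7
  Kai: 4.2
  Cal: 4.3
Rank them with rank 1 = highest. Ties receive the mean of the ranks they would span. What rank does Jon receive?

4

Sorted (descending): 4.6, 4.3, 4.2, 4, 3.7, 3.7, 3.7, 3
The 3 values of 3.7 occupy positions 5–7 → average rank 6.
Jon has value 4 → rank 4.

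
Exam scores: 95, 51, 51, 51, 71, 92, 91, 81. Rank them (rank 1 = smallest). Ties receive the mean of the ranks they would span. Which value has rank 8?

95

Sorted (ascending): 51, 51, 51, 71, 81, 91, 92, 95
The 3 values of 51 occupy positions 1–3 → average rank 2.
Rank 8 → value 95.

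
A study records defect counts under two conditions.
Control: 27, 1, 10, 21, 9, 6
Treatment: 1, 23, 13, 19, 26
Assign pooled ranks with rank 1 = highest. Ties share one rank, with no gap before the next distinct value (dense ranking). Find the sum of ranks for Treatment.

Sorted (descending): 27, 26, 23, 21, 19, 13, 10, 9, 6, 1, 1
The 2 values of 1 share dense rank 10.
Remaining distinct values take the next consecutive integers.
Treatment values → pooled ranks: 1→10, 23→3, 13→6, 19→5, 26→2
Rank sum = 10 + 3 + 6 + 5 + 2 = 26

26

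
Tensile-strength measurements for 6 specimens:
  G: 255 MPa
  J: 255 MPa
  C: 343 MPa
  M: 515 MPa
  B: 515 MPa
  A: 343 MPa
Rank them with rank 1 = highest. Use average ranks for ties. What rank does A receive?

3.5

Sorted (descending): 515, 515, 343, 343, 255, 255
The 2 values of 515 occupy positions 1–2 → average rank (1+2)/2 = 1.5.
The 2 values of 343 occupy positions 3–4 → average rank (3+4)/2 = 3.5.
The 2 values of 255 occupy positions 5–6 → average rank (5+6)/2 = 5.5.
A has value 343 MPa → rank 3.5.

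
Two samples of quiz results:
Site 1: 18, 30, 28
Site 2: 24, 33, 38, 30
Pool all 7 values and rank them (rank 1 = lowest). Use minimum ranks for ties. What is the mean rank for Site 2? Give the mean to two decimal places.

Sorted (ascending): 18, 24, 28, 30, 30, 33, 38
The 2 values of 30 occupy positions 4–5 → each gets rank 4.
Site 2 values → pooled ranks: 24→2, 33→6, 38→7, 30→4
Mean rank = (2 + 6 + 7 + 4) / 4 = 4.75

4.75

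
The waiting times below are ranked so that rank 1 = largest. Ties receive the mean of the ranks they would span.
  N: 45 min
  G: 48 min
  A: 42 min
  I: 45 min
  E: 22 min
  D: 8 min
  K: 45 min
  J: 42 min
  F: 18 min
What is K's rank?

Sorted (descending): 48, 45, 45, 45, 42, 42, 22, 18, 8
The 3 values of 45 occupy positions 2–4 → average rank 3.
The 2 values of 42 occupy positions 5–6 → average rank (5+6)/2 = 5.5.
K has value 45 min → rank 3.

3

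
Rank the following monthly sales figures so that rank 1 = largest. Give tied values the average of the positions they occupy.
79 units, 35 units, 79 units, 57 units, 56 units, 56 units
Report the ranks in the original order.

1.5, 6, 1.5, 3, 4.5, 4.5

Sorted (descending): 79, 79, 57, 56, 56, 35
The 2 values of 79 occupy positions 1–2 → average rank (1+2)/2 = 1.5.
The 2 values of 56 occupy positions 4–5 → average rank (4+5)/2 = 4.5.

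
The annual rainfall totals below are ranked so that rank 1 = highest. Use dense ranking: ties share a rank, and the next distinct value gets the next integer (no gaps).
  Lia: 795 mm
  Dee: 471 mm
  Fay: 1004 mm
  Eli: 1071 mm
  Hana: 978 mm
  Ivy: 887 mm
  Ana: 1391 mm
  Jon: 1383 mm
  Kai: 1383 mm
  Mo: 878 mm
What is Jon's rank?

Sorted (descending): 1391, 1383, 1383, 1071, 1004, 978, 887, 878, 795, 471
The 2 values of 1383 share dense rank 2.
Remaining distinct values take the next consecutive integers.
Jon has value 1383 mm → rank 2.

2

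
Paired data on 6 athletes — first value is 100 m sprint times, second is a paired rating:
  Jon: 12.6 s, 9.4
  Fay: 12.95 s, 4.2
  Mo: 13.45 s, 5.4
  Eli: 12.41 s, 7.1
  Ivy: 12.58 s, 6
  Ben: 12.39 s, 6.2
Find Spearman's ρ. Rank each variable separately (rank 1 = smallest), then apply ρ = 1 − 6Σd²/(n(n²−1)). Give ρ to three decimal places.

Ranks of variable 1: 4, 5, 6, 2, 3, 1
Ranks of variable 2: 6, 1, 2, 5, 3, 4
d = r₁ − r₂: -2, 4, 4, -3, 0, -3
d²: 4, 16, 16, 9, 0, 9; Σd² = 54
ρ = 1 − 6·54/(6·35) = 1 − 324/210 = -0.543

-0.543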